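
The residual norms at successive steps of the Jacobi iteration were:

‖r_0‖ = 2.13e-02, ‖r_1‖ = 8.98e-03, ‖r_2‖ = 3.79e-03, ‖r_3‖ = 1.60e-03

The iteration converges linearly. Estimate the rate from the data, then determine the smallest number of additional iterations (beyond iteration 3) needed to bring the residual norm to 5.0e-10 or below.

Rate ρ ≈ ‖r_3‖/‖r_2‖ = 1.60e-03/3.79e-03 = 0.4222.
After j more steps, ‖r_{3+j}‖ ≈ 1.60e-03·ρ^j; need ρ^j ≤ 5.0e-10/1.60e-03 = 3.125e-07.
j ≥ ln(3.125e-07)/ln(0.4222) = -14.9787/-0.86228 = 17.371.
So 18 more iterations are needed.

18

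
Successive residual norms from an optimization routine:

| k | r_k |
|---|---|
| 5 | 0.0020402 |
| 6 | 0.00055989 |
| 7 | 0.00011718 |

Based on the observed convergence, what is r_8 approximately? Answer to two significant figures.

First estimate the order: p ≈ ln(r_7/r_6) / ln(r_6/r_5) = ln(0.00011718/0.00055989)/ln(0.00055989/0.0020402) = ln(0.209291)/ln(0.274429) ≈ 1.2096.
Then r_8 ≈ r_7·(r_7/r_6)^p = 0.00011718·(0.209291)^1.2096 = 0.00011718·0.150793 ≈ 1.767e-05.

1.8e-5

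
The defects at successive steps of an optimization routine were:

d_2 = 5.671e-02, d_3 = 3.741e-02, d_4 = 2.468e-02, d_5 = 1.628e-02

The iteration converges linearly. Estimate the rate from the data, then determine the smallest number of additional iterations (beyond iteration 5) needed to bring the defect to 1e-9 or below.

40

Rate ρ ≈ d_5/d_4 = 1.628e-02/2.468e-02 = 0.6596.
After j more steps, d_{5+j} ≈ 1.628e-02·ρ^j; need ρ^j ≤ 1e-9/1.628e-02 = 6.14251e-08.
j ≥ ln(6.14251e-08)/ln(0.6596) = -16.6054/-0.41612 = 39.905.
So 40 more iterations are needed.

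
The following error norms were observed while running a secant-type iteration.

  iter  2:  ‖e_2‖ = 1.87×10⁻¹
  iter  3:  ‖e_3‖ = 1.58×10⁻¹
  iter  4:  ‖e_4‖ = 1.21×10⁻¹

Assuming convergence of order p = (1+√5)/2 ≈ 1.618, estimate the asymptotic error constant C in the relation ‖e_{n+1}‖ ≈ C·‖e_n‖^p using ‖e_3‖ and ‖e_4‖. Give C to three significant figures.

2.40

C ≈ ‖e_4‖ / ‖e_3‖^1.618
  = 1.21×10⁻¹ / (1.58×10⁻¹)^1.618
  = 1.21×10⁻¹ / 0.0505158 ≈ 2.3953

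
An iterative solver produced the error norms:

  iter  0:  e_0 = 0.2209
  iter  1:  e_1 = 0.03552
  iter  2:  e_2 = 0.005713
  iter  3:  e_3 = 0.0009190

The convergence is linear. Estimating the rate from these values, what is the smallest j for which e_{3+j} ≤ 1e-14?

Rate ρ ≈ e_3/e_2 = 0.0009190/0.005713 = 0.1609.
After j more steps, e_{3+j} ≈ 0.0009190·ρ^j; need ρ^j ≤ 1e-14/0.0009190 = 1.08814e-11.
j ≥ ln(1.08814e-11)/ln(0.1609) = -25.2440/-1.82697 = 13.817.
So 14 more iterations are needed.

14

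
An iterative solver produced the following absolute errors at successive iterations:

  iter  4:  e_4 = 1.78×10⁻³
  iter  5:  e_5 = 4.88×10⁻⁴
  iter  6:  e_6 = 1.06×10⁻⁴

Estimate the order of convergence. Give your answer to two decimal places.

1.18

p ≈ ln(e_6/e_5) / ln(e_5/e_4)
  = ln(1.06×10⁻⁴/4.88×10⁻⁴) / ln(4.88×10⁻⁴/1.78×10⁻³)
  = ln(0.217213) / ln(0.274157)
  = -1.52688 / -1.29405 ≈ 1.17992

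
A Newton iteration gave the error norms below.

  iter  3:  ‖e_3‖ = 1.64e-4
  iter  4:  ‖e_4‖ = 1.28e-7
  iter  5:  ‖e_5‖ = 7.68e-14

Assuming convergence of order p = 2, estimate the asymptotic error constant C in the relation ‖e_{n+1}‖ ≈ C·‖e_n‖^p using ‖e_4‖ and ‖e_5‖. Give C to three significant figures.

C ≈ ‖e_5‖ / ‖e_4‖^2
  = 7.68e-14 / (1.28e-7)^2
  = 7.68e-14 / 1.6384e-14 ≈ 4.6875

4.69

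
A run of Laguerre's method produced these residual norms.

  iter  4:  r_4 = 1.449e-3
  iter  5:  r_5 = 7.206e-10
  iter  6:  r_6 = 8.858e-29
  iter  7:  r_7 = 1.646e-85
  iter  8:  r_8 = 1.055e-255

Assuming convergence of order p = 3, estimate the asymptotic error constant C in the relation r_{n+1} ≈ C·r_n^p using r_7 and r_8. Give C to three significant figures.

C ≈ r_8 / r_7^3
  = 1.055e-255 / (1.646e-85)^3
  = 1.055e-255 / 4.45953e-255 ≈ 0.23657

0.237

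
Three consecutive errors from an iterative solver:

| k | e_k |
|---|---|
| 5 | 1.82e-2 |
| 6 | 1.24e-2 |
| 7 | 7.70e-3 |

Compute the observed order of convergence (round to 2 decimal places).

1.24

p ≈ ln(e_7/e_6) / ln(e_6/e_5)
  = ln(7.70e-3/1.24e-2) / ln(1.24e-2/1.82e-2)
  = ln(0.620968) / ln(0.681319)
  = -0.47648 / -0.38372 ≈ 1.24174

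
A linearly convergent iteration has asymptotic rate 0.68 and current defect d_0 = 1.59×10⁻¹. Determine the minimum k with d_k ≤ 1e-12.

After k steps, d_k ≈ 1.59×10⁻¹·0.68^k.
Need 0.68^k ≤ 1e-12/1.59×10⁻¹ = 6.28931e-12.
k ≥ ln(6.28931e-12)/ln(0.68) = -25.7922/-0.38566 = 66.878.
Smallest integer k = 67.

67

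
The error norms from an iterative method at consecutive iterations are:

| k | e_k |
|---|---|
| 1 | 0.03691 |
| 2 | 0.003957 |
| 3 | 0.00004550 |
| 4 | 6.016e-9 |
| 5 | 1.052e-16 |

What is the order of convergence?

Consecutive ratios: e_5/e_4 = 1.052e-16/6.016e-9 = 1.74867e-08, e_4/e_3 = 6.016e-9/0.00004550 = 0.00013222.
p ≈ ln(1.74867e-08)/ln(0.00013222) = -17.8618/-8.9310 ≈ 2.00.
So the convergence is quadratic (order 2).

2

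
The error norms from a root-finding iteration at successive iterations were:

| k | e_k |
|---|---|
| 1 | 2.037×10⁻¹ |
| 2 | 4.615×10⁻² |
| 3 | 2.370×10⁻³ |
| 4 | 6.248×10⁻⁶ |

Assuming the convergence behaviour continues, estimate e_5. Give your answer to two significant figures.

First estimate the order: p ≈ ln(e_4/e_3) / ln(e_3/e_2) = ln(6.248×10⁻⁶/2.370×10⁻³)/ln(2.370×10⁻³/4.615×10⁻²) = ln(0.00263629)/ln(0.0513543) ≈ 2.0001.
Then e_5 ≈ e_4·(e_4/e_3)^p = 6.248×10⁻⁶·(0.00263629)^2.0001 = 6.248×10⁻⁶·6.9459e-06 ≈ 4.34e-11.

4.3e-11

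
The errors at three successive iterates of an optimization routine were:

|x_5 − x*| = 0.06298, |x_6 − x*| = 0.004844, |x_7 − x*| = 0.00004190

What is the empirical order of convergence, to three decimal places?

p ≈ ln(|x_7 − x*|/|x_6 − x*|) / ln(|x_6 − x*|/|x_5 − x*|)
  = ln(0.00004190/0.004844) / ln(0.004844/0.06298)
  = ln(0.00864988) / ln(0.0769133)
  = -4.750210 / -2.565076 ≈ 1.851879

1.852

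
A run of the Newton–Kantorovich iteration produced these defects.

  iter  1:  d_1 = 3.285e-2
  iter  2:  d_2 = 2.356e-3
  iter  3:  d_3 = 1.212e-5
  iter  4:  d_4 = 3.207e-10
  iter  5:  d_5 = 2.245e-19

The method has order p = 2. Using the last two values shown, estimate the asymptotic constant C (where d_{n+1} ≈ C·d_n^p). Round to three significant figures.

2.18

C ≈ d_5 / d_4^2
  = 2.245e-19 / (3.207e-10)^2
  = 2.245e-19 / 1.02848e-19 ≈ 2.1828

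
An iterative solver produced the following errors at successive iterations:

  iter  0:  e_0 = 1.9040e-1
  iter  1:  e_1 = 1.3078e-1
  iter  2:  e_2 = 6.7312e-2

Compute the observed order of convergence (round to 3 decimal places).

p ≈ ln(e_2/e_1) / ln(e_1/e_0)
  = ln(6.7312e-2/1.3078e-1) / ln(1.3078e-1/1.9040e-1)
  = ln(0.514696) / ln(0.68687)
  = -0.664179 / -0.375610 ≈ 1.768268

1.768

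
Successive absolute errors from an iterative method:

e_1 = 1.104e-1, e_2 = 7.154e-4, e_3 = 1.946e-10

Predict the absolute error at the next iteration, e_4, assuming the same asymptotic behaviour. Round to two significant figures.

First estimate the order: p ≈ ln(e_3/e_2) / ln(e_2/e_1) = ln(1.946e-10/7.154e-4)/ln(7.154e-4/1.104e-1) = ln(2.72016e-07)/ln(0.00648007) ≈ 3.0001.
Then e_4 ≈ e_3·(e_3/e_2)^p = 1.946e-10·(2.72016e-07)^3.0001 = 1.946e-10·2.00968e-20 ≈ 3.911e-30.

3.9e-30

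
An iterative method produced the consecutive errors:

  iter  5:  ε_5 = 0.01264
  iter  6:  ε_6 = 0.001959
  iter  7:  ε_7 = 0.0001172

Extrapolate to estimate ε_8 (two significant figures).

First estimate the order: p ≈ ln(ε_7/ε_6) / ln(ε_6/ε_5) = ln(0.0001172/0.001959)/ln(0.001959/0.01264) = ln(0.0598264)/ln(0.154984) ≈ 1.5105.
Then ε_8 ≈ ε_7·(ε_7/ε_6)^p = 0.0001172·(0.0598264)^1.5105 = 0.0001172·0.0142068 ≈ 1.665e-06.

1.7e-6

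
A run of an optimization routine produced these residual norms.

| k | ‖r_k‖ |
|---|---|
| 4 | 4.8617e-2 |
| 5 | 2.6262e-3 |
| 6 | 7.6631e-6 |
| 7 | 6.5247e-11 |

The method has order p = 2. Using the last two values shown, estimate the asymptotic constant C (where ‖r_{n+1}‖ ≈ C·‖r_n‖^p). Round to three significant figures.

1.11

C ≈ ‖r_7‖ / ‖r_6‖^2
  = 6.5247e-11 / (7.6631e-6)^2
  = 6.5247e-11 / 5.87231e-11 ≈ 1.1111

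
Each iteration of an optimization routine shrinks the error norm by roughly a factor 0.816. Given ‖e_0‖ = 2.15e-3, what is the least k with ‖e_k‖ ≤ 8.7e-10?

73

After k steps, ‖e_k‖ ≈ 2.15e-3·0.816^k.
Need 0.816^k ≤ 8.7e-10/2.15e-3 = 4.04651e-07.
k ≥ ln(4.04651e-07)/ln(0.816) = -14.7202/-0.20334 = 72.392.
Smallest integer k = 73.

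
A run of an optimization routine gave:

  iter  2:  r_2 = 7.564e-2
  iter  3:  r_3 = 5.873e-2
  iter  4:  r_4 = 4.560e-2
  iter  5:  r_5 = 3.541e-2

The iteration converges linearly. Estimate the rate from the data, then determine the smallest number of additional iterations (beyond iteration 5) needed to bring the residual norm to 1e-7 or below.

Rate ρ ≈ r_5/r_4 = 3.541e-2/4.560e-2 = 0.7765.
After j more steps, r_{5+j} ≈ 3.541e-2·ρ^j; need ρ^j ≤ 1e-7/3.541e-2 = 2.82406e-06.
j ≥ ln(2.82406e-06)/ln(0.7765) = -12.7773/-0.25296 = 50.511.
So 51 more iterations are needed.

51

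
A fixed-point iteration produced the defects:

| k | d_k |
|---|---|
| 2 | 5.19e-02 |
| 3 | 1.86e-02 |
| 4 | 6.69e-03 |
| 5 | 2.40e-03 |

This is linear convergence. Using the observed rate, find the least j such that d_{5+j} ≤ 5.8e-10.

15

Rate ρ ≈ d_5/d_4 = 2.40e-03/6.69e-03 = 0.3587.
After j more steps, d_{5+j} ≈ 2.40e-03·ρ^j; need ρ^j ≤ 5.8e-10/2.40e-03 = 2.41667e-07.
j ≥ ln(2.41667e-07)/ln(0.3587) = -15.2357/-1.02527 = 14.860.
So 15 more iterations are needed.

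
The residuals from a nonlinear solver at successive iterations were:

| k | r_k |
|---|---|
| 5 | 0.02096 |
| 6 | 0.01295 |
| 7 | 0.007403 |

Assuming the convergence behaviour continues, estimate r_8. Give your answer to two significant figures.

3.9e-3

First estimate the order: p ≈ ln(r_7/r_6) / ln(r_6/r_5) = ln(0.007403/0.01295)/ln(0.01295/0.02096) = ln(0.57166)/ln(0.617844) ≈ 1.1613.
Then r_8 ≈ r_7·(r_7/r_6)^p = 0.007403·(0.57166)^1.1613 = 0.007403·0.522353 ≈ 0.003867.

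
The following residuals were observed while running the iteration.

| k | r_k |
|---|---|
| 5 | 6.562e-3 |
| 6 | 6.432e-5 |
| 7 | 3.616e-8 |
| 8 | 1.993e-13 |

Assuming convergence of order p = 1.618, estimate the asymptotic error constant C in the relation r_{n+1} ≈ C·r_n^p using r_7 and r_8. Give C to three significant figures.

C ≈ r_8 / r_7^1.618
  = 1.993e-13 / (3.616e-8)^1.618
  = 1.993e-13 / 9.10361e-13 ≈ 0.21892

0.219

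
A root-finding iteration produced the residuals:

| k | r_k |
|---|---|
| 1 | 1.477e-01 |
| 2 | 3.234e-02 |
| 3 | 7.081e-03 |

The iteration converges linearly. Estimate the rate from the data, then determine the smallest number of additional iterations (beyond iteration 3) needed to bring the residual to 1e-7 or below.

Rate ρ ≈ r_3/r_2 = 7.081e-03/3.234e-02 = 0.2190.
After j more steps, r_{3+j} ≈ 7.081e-03·ρ^j; need ρ^j ≤ 1e-7/7.081e-03 = 1.41223e-05.
j ≥ ln(1.41223e-05)/ln(0.2190) = -11.1678/-1.51868 = 7.354.
So 8 more iterations are needed.

8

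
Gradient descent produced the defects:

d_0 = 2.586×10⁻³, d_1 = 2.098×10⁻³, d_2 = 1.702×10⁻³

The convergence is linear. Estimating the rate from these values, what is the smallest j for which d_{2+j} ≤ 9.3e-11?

Rate ρ ≈ d_2/d_1 = 1.702×10⁻³/2.098×10⁻³ = 0.8112.
After j more steps, d_{2+j} ≈ 1.702×10⁻³·ρ^j; need ρ^j ≤ 9.3e-11/1.702×10⁻³ = 5.46416e-08.
j ≥ ln(5.46416e-08)/ln(0.8112) = -16.7225/-0.20924 = 79.920.
So 80 more iterations are needed.

80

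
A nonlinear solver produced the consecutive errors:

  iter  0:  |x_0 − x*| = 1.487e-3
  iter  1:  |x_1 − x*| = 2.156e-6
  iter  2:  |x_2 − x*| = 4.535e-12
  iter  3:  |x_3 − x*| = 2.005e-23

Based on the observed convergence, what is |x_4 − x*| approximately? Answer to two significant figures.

3.9e-46

First estimate the order: p ≈ ln(|x_3 − x*|/|x_2 − x*|) / ln(|x_2 − x*|/|x_1 − x*|) = ln(2.005e-23/4.535e-12)/ln(4.535e-12/2.156e-6) = ln(4.42117e-12)/ln(2.10343e-06) ≈ 2.0001.
Then |x_4 − x*| ≈ |x_3 − x*|·(|x_3 − x*|/|x_2 − x*|)^p = 2.005e-23·(4.42117e-12)^2.0001 = 2.005e-23·1.94957e-23 ≈ 3.909e-46.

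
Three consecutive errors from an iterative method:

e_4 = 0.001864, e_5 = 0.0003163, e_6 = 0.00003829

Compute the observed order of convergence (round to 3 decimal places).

1.190

p ≈ ln(e_6/e_5) / ln(e_5/e_4)
  = ln(0.00003829/0.0003163) / ln(0.0003163/0.001864)
  = ln(0.121056) / ln(0.169689)
  = -2.111502 / -1.773788 ≈ 1.190391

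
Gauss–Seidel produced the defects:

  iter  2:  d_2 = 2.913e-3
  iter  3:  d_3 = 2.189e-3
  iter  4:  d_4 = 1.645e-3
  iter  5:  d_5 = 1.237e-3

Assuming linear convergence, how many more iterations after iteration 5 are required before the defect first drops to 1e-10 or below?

58

Rate ρ ≈ d_5/d_4 = 1.237e-3/1.645e-3 = 0.7520.
After j more steps, d_{5+j} ≈ 1.237e-3·ρ^j; need ρ^j ≤ 1e-10/1.237e-3 = 8.08407e-08.
j ≥ ln(8.08407e-08)/ln(0.7520) = -16.3308/-0.28502 = 57.297.
So 58 more iterations are needed.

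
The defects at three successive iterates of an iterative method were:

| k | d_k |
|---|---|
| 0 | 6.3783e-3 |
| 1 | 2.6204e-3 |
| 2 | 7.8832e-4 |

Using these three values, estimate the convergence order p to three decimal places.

1.350

p ≈ ln(d_2/d_1) / ln(d_1/d_0)
  = ln(7.8832e-4/2.6204e-3) / ln(2.6204e-3/6.3783e-3)
  = ln(0.30084) / ln(0.41083)
  = -1.201177 / -0.889576 ≈ 1.350280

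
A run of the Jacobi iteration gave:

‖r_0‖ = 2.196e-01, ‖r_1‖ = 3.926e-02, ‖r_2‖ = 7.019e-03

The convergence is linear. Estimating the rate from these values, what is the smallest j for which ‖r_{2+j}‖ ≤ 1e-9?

10

Rate ρ ≈ ‖r_2‖/‖r_1‖ = 7.019e-03/3.926e-02 = 0.1788.
After j more steps, ‖r_{2+j}‖ ≈ 7.019e-03·ρ^j; need ρ^j ≤ 1e-9/7.019e-03 = 1.4247e-07.
j ≥ ln(1.4247e-07)/ln(0.1788) = -15.7641/-1.72149 = 9.157.
So 10 more iterations are needed.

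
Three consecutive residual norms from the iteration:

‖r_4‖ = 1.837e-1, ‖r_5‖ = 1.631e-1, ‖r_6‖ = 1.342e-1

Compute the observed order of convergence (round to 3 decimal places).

1.640

p ≈ ln(‖r_6‖/‖r_5‖) / ln(‖r_5‖/‖r_4‖)
  = ln(1.342e-1/1.631e-1) / ln(1.631e-1/1.837e-1)
  = ln(0.822808) / ln(0.887861)
  = -0.195032 / -0.118940 ≈ 1.639751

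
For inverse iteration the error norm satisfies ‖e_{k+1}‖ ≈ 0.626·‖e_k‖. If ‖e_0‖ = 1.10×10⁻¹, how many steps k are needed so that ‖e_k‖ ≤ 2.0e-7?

29

After k steps, ‖e_k‖ ≈ 1.10×10⁻¹·0.626^k.
Need 0.626^k ≤ 2.0e-7/1.10×10⁻¹ = 1.81818e-06.
k ≥ ln(1.81818e-06)/ln(0.626) = -13.2177/-0.46840 = 28.219.
Smallest integer k = 29.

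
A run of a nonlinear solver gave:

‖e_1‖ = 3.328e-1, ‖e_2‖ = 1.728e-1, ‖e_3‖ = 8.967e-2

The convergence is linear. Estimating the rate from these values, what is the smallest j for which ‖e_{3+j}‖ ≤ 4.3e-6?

16

Rate ρ ≈ ‖e_3‖/‖e_2‖ = 8.967e-2/1.728e-1 = 0.5189.
After j more steps, ‖e_{3+j}‖ ≈ 8.967e-2·ρ^j; need ρ^j ≤ 4.3e-6/8.967e-2 = 4.79536e-05.
j ≥ ln(4.79536e-05)/ln(0.5189) = -9.9453/-0.65604 = 15.160.
So 16 more iterations are needed.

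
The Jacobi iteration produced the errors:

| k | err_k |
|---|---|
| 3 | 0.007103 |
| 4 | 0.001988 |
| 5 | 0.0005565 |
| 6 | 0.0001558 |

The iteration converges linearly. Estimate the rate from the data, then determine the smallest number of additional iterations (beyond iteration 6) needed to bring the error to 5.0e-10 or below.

10

Rate ρ ≈ err_6/err_5 = 0.0001558/0.0005565 = 0.2800.
After j more steps, err_{6+j} ≈ 0.0001558·ρ^j; need ρ^j ≤ 5.0e-10/0.0001558 = 3.20924e-06.
j ≥ ln(3.20924e-06)/ln(0.2800) = -12.6495/-1.27297 = 9.937.
So 10 more iterations are needed.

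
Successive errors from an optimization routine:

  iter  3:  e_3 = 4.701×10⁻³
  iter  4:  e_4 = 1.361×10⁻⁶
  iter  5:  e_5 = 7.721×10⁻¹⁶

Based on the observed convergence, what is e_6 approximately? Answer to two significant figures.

First estimate the order: p ≈ ln(e_5/e_4) / ln(e_4/e_3) = ln(7.721×10⁻¹⁶/1.361×10⁻⁶)/ln(1.361×10⁻⁶/4.701×10⁻³) = ln(5.67303e-10)/ln(0.000289513) ≈ 2.6131.
Then e_6 ≈ e_5·(e_5/e_4)^p = 7.721×10⁻¹⁶·(5.67303e-10)^2.6131 = 7.721×10⁻¹⁶·6.89913e-25 ≈ 5.327e-40.

5.3e-40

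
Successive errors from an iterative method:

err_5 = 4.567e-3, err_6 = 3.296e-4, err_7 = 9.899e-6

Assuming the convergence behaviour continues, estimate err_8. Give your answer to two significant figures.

9.2e-8

First estimate the order: p ≈ ln(err_7/err_6) / ln(err_6/err_5) = ln(9.899e-6/3.296e-4)/ln(3.296e-4/4.567e-3) = ln(0.0300334)/ln(0.0721699) ≈ 1.3335.
Then err_8 ≈ err_7·(err_7/err_6)^p = 9.899e-6·(0.0300334)^1.3335 = 9.899e-6·0.00933009 ≈ 9.236e-08.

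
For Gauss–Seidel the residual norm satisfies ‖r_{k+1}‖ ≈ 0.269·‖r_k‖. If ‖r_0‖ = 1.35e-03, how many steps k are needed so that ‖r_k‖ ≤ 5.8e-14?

After k steps, ‖r_k‖ ≈ 1.35e-03·0.269^k.
Need 0.269^k ≤ 5.8e-14/1.35e-03 = 4.2963e-11.
k ≥ ln(4.2963e-11)/ln(0.269) = -23.8707/-1.31304 = 18.180.
Smallest integer k = 19.

19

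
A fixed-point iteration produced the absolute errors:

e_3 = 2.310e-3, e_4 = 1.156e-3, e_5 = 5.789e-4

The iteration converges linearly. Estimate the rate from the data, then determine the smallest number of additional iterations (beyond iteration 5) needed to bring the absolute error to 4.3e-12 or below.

28

Rate ρ ≈ e_5/e_4 = 5.789e-4/1.156e-3 = 0.5008.
After j more steps, e_{5+j} ≈ 5.789e-4·ρ^j; need ρ^j ≤ 4.3e-12/5.789e-4 = 7.42788e-09.
j ≥ ln(7.42788e-09)/ln(0.5008) = -18.7180/-0.69155 = 27.067.
So 28 more iterations are needed.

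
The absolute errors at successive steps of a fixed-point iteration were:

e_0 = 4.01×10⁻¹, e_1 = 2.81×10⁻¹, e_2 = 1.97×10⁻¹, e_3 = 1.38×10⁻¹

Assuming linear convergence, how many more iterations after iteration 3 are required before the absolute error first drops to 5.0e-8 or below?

42

Rate ρ ≈ e_3/e_2 = 1.38×10⁻¹/1.97×10⁻¹ = 0.7005.
After j more steps, e_{3+j} ≈ 1.38×10⁻¹·ρ^j; need ρ^j ≤ 5.0e-8/1.38×10⁻¹ = 3.62319e-07.
j ≥ ln(3.62319e-07)/ln(0.7005) = -14.8307/-0.35596 = 41.664.
So 42 more iterations are needed.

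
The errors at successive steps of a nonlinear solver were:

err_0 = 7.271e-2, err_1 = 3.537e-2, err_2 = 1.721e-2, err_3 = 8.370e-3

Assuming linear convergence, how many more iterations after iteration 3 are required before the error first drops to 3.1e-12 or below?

Rate ρ ≈ err_3/err_2 = 8.370e-3/1.721e-2 = 0.4863.
After j more steps, err_{3+j} ≈ 8.370e-3·ρ^j; need ρ^j ≤ 3.1e-12/8.370e-3 = 3.7037e-10.
j ≥ ln(3.7037e-10)/ln(0.4863) = -21.7165/-0.72093 = 30.123.
So 31 more iterations are needed.

31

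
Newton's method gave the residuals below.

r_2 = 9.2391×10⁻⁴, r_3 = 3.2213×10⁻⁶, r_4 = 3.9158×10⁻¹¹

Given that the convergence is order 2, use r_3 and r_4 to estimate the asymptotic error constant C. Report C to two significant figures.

C ≈ r_4 / r_3^2
  = 3.9158×10⁻¹¹ / (3.2213×10⁻⁶)^2
  = 3.9158×10⁻¹¹ / 1.03768e-11 ≈ 3.7736

3.8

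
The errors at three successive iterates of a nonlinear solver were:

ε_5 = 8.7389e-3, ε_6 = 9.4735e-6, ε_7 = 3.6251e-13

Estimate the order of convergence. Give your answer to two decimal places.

p ≈ ln(ε_7/ε_6) / ln(ε_6/ε_5)
  = ln(3.6251e-13/9.4735e-6) / ln(9.4735e-6/8.7389e-3)
  = ln(3.82657e-08) / ln(0.00108406)
  = -17.07871 / -6.82704 ≈ 2.50163

2.50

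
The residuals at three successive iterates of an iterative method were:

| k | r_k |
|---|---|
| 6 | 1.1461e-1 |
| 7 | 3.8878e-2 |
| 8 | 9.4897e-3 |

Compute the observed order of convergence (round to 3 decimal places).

p ≈ ln(r_8/r_7) / ln(r_7/r_6)
  = ln(9.4897e-3/3.8878e-2) / ln(3.8878e-2/1.1461e-1)
  = ln(0.244089) / ln(0.33922)
  = -1.410222 / -1.081106 ≈ 1.304425

1.304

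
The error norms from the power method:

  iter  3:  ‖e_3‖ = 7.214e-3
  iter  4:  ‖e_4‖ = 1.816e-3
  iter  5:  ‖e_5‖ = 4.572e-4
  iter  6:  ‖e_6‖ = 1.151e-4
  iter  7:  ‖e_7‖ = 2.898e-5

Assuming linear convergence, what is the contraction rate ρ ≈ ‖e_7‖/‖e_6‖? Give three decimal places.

ρ ≈ ‖e_7‖/‖e_6‖ = 2.898e-5/1.151e-4 = 0.25178

0.252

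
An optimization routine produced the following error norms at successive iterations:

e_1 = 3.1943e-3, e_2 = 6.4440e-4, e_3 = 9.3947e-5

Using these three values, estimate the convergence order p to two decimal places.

1.20

p ≈ ln(e_3/e_2) / ln(e_2/e_1)
  = ln(9.3947e-5/6.4440e-4) / ln(6.4440e-4/3.1943e-3)
  = ln(0.14579) / ln(0.201734)
  = -1.92559 / -1.60081 ≈ 1.20288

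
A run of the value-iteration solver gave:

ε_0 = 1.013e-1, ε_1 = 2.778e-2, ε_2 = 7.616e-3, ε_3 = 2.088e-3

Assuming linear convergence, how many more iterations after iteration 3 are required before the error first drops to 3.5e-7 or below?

Rate ρ ≈ ε_3/ε_2 = 2.088e-3/7.616e-3 = 0.2742.
After j more steps, ε_{3+j} ≈ 2.088e-3·ρ^j; need ρ^j ≤ 3.5e-7/2.088e-3 = 0.000167625.
j ≥ ln(0.000167625)/ln(0.2742) = -8.6938/-1.29390 = 6.719.
So 7 more iterations are needed.

7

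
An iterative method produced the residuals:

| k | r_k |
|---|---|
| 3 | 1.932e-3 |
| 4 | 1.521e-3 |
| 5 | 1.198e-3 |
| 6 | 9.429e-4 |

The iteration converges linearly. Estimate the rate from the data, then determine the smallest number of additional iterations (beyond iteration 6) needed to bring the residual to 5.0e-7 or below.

32

Rate ρ ≈ r_6/r_5 = 9.429e-4/1.198e-3 = 0.7871.
After j more steps, r_{6+j} ≈ 9.429e-4·ρ^j; need ρ^j ≤ 5.0e-7/9.429e-4 = 0.000530279.
j ≥ ln(0.000530279)/ln(0.7871) = -7.5421/-0.23940 = 31.504.
So 32 more iterations are needed.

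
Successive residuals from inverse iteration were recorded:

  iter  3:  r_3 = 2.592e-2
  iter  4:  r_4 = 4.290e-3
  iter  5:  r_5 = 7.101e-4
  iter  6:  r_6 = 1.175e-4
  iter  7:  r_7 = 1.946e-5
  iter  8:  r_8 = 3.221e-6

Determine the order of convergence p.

1

Consecutive ratios: r_8/r_7 = 3.221e-6/1.946e-5 = 0.165519, r_7/r_6 = 1.946e-5/1.175e-4 = 0.165617.
p ≈ ln(0.165519)/ln(0.165617) = -1.7987/-1.7981 ≈ 1.00.
So the convergence is linear (order 1).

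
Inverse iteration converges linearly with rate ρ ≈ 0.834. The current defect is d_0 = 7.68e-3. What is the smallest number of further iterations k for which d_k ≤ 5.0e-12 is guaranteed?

117

After k steps, d_k ≈ 7.68e-3·0.834^k.
Need 0.834^k ≤ 5.0e-12/7.68e-3 = 6.51042e-10.
k ≥ ln(6.51042e-10)/ln(0.834) = -21.1524/-0.18152 = 116.529.
Smallest integer k = 117.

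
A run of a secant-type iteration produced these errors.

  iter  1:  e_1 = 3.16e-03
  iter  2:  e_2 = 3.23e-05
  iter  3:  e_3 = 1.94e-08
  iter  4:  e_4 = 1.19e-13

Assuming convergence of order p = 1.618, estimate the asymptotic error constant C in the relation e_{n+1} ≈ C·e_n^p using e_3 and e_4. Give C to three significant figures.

0.358

C ≈ e_4 / e_3^1.618
  = 1.19e-13 / (1.94e-08)^1.618
  = 1.19e-13 / 3.32402e-13 ≈ 0.358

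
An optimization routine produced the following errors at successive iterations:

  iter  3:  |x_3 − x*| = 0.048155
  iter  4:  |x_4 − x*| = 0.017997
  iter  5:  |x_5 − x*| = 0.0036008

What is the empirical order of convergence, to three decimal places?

p ≈ ln(|x_5 − x*|/|x_4 − x*|) / ln(|x_4 − x*|/|x_3 − x*|)
  = ln(0.0036008/0.017997) / ln(0.017997/0.048155)
  = ln(0.200078) / ln(0.373731)
  = -1.609048 / -0.984219 ≈ 1.634848

1.635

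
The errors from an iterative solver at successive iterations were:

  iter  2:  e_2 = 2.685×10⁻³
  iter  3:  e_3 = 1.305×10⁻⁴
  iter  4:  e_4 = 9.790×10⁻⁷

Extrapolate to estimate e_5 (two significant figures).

3.6e-10

First estimate the order: p ≈ ln(e_4/e_3) / ln(e_3/e_2) = ln(9.790×10⁻⁷/1.305×10⁻⁴)/ln(1.305×10⁻⁴/2.685×10⁻³) = ln(0.00750192)/ln(0.0486034) ≈ 1.6179.
Then e_5 ≈ e_4·(e_4/e_3)^p = 9.790×10⁻⁷·(0.00750192)^1.6179 = 9.790×10⁻⁷·0.000364957 ≈ 3.573e-10.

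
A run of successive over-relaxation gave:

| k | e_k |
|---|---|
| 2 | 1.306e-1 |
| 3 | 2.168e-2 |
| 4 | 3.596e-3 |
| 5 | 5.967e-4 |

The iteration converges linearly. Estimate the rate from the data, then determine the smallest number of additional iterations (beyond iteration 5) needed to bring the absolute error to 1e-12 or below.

12

Rate ρ ≈ e_5/e_4 = 5.967e-4/3.596e-3 = 0.1659.
After j more steps, e_{5+j} ≈ 5.967e-4·ρ^j; need ρ^j ≤ 1e-12/5.967e-4 = 1.67588e-09.
j ≥ ln(1.67588e-09)/ln(0.1659) = -20.2069/-1.79637 = 11.249.
So 12 more iterations are needed.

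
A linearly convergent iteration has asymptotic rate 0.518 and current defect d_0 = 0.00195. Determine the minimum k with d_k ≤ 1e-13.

After k steps, d_k ≈ 0.00195·0.518^k.
Need 0.518^k ≤ 1e-13/0.00195 = 5.12821e-11.
k ≥ ln(5.12821e-11)/ln(0.518) = -23.6937/-0.65778 = 36.021.
Smallest integer k = 37.

37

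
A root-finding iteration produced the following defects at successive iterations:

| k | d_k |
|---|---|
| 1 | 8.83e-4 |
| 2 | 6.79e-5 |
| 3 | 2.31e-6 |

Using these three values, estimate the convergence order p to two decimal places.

1.32

p ≈ ln(d_3/d_2) / ln(d_2/d_1)
  = ln(2.31e-6/6.79e-5) / ln(6.79e-5/8.83e-4)
  = ln(0.0340206) / ln(0.0768969)
  = -3.38079 / -2.56529 ≈ 1.31790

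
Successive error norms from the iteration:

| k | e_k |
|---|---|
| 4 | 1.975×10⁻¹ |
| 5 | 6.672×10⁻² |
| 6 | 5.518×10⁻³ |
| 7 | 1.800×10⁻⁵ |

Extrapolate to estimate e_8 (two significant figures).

First estimate the order: p ≈ ln(e_7/e_6) / ln(e_6/e_5) = ln(1.800×10⁻⁵/5.518×10⁻³)/ln(5.518×10⁻³/6.672×10⁻²) = ln(0.00326205)/ln(0.0827038) ≈ 2.2971.
Then e_8 ≈ e_7·(e_7/e_6)^p = 1.800×10⁻⁵·(0.00326205)^2.2971 = 1.800×10⁻⁵·1.94196e-06 ≈ 3.496e-11.

3.5e-11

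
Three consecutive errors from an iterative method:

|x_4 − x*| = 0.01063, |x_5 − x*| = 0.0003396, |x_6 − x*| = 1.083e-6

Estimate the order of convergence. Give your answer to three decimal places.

p ≈ ln(|x_6 − x*|/|x_5 − x*|) / ln(|x_5 − x*|/|x_4 − x*|)
  = ln(1.083e-6/0.0003396) / ln(0.0003396/0.01063)
  = ln(0.00318905) / ln(0.0319473)
  = -5.748032 / -3.443668 ≈ 1.669160

1.669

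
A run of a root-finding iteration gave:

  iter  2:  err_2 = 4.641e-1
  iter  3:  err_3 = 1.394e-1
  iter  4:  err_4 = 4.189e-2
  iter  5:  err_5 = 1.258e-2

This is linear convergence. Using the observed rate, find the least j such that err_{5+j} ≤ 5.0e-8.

11

Rate ρ ≈ err_5/err_4 = 1.258e-2/4.189e-2 = 0.3003.
After j more steps, err_{5+j} ≈ 1.258e-2·ρ^j; need ρ^j ≤ 5.0e-8/1.258e-2 = 3.97456e-06.
j ≥ ln(3.97456e-06)/ln(0.3003) = -12.4356/-1.20297 = 10.337.
So 11 more iterations are needed.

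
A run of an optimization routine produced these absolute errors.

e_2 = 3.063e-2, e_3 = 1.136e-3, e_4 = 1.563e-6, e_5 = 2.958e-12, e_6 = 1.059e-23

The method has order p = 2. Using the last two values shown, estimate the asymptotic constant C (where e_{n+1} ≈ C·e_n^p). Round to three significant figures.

C ≈ e_6 / e_5^2
  = 1.059e-23 / (2.958e-12)^2
  = 1.059e-23 / 8.74976e-24 ≈ 1.2103

1.21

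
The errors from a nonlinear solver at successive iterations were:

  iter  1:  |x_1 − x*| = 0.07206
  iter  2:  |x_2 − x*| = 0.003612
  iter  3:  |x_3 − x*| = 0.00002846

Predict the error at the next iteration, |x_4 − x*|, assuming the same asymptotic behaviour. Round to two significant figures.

First estimate the order: p ≈ ln(|x_3 − x*|/|x_2 − x*|) / ln(|x_2 − x*|/|x_1 − x*|) = ln(0.00002846/0.003612)/ln(0.003612/0.07206) = ln(0.00787929)/ln(0.0501249) ≈ 1.6182.
Then |x_4 − x*| ≈ |x_3 − x*|·(|x_3 − x*|/|x_2 − x*|)^p = 0.00002846·(0.00787929)^1.6182 = 0.00002846·0.000394544 ≈ 1.123e-08.

1.1e-8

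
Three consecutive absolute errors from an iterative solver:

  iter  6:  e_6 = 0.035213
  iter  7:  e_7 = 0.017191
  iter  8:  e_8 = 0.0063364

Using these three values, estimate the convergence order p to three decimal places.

p ≈ ln(e_8/e_7) / ln(e_7/e_6)
  = ln(0.0063364/0.017191) / ln(0.017191/0.035213)
  = ln(0.368588) / ln(0.4882)
  = -0.998076 / -0.717030 ≈ 1.391958

1.392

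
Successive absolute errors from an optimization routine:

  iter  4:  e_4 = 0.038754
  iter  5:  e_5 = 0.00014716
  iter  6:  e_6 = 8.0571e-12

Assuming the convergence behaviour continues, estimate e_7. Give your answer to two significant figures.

First estimate the order: p ≈ ln(e_6/e_5) / ln(e_5/e_4) = ln(8.0571e-12/0.00014716)/ln(0.00014716/0.038754) = ln(5.47506e-08)/ln(0.00379729) ≈ 3.0000.
Then e_7 ≈ e_6·(e_6/e_5)^p = 8.0571e-12·(5.47506e-08)^3.0000 = 8.0571e-12·1.64122e-22 ≈ 1.322e-33.

1.3e-33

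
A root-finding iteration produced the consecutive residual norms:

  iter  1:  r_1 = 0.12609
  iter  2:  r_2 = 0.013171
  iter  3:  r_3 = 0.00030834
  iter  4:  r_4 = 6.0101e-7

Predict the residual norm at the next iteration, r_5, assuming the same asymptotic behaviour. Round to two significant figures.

First estimate the order: p ≈ ln(r_4/r_3) / ln(r_3/r_2) = ln(6.0101e-7/0.00030834)/ln(0.00030834/0.013171) = ln(0.00194918)/ln(0.0234105) ≈ 1.6621.
Then r_5 ≈ r_4·(r_4/r_3)^p = 6.0101e-7·(0.00194918)^1.6621 = 6.0101e-7·3.12941e-05 ≈ 1.881e-11.

1.9e-11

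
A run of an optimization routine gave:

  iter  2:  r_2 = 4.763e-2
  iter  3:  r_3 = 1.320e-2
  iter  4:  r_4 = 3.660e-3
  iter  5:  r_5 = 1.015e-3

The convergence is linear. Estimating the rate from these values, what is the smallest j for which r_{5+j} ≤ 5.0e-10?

Rate ρ ≈ r_5/r_4 = 1.015e-3/3.660e-3 = 0.2773.
After j more steps, r_{5+j} ≈ 1.015e-3·ρ^j; need ρ^j ≤ 5.0e-10/1.015e-3 = 4.92611e-07.
j ≥ ln(4.92611e-07)/ln(0.2773) = -14.5235/-1.28266 = 11.323.
So 12 more iterations are needed.

12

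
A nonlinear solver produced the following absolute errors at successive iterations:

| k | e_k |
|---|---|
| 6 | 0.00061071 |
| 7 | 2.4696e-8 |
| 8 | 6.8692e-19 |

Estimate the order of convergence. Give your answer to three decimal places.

2.403

p ≈ ln(e_8/e_7) / ln(e_7/e_6)
  = ln(6.8692e-19/2.4696e-8) / ln(2.4696e-8/0.00061071)
  = ln(2.7815e-11) / ln(4.04382e-05)
  = -24.305446 / -10.115736 ≈ 2.402736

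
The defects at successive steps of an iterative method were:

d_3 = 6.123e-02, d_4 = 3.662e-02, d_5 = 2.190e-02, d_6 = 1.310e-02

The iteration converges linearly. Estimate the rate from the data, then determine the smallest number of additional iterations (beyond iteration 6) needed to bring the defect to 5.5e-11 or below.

Rate ρ ≈ d_6/d_5 = 1.310e-02/2.190e-02 = 0.5982.
After j more steps, d_{6+j} ≈ 1.310e-02·ρ^j; need ρ^j ≤ 5.5e-11/1.310e-02 = 4.19847e-09.
j ≥ ln(4.19847e-09)/ln(0.5982) = -19.2885/-0.51383 = 37.539.
So 38 more iterations are needed.

38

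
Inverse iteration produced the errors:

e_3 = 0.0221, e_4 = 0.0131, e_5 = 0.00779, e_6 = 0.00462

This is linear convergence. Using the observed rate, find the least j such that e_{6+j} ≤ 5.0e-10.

31

Rate ρ ≈ e_6/e_5 = 0.00462/0.00779 = 0.5931.
After j more steps, e_{6+j} ≈ 0.00462·ρ^j; need ρ^j ≤ 5.0e-10/0.00462 = 1.08225e-07.
j ≥ ln(1.08225e-07)/ln(0.5931) = -16.0391/-0.52239 = 30.703.
So 31 more iterations are needed.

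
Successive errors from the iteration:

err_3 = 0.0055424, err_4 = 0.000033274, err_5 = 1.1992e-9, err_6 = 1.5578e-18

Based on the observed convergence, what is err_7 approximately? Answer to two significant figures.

2.6e-36

First estimate the order: p ≈ ln(err_6/err_5) / ln(err_5/err_4) = ln(1.5578e-18/1.1992e-9)/ln(1.1992e-9/0.000033274) = ln(1.29903e-09)/ln(3.60402e-05) ≈ 2.0000.
Then err_7 ≈ err_6·(err_6/err_5)^p = 1.5578e-18·(1.29903e-09)^2.0000 = 1.5578e-18·1.68748e-18 ≈ 2.629e-36.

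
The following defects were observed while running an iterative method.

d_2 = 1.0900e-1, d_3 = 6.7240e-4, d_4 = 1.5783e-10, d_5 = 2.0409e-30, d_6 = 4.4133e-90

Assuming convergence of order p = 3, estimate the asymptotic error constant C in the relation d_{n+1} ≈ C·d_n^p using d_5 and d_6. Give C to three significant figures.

0.519

C ≈ d_6 / d_5^3
  = 4.4133e-90 / (2.0409e-30)^3
  = 4.4133e-90 / 8.50091e-90 ≈ 0.51916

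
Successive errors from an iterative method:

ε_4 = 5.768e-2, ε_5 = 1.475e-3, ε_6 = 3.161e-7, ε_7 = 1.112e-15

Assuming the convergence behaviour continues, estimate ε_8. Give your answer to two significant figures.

3.7e-35

First estimate the order: p ≈ ln(ε_7/ε_6) / ln(ε_6/ε_5) = ln(1.112e-15/3.161e-7)/ln(3.161e-7/1.475e-3) = ln(3.51787e-09)/ln(0.000214305) ≈ 2.3041.
Then ε_8 ≈ ε_7·(ε_7/ε_6)^p = 1.112e-15·(3.51787e-09)^2.3041 = 1.112e-15·3.32494e-20 ≈ 3.697e-35.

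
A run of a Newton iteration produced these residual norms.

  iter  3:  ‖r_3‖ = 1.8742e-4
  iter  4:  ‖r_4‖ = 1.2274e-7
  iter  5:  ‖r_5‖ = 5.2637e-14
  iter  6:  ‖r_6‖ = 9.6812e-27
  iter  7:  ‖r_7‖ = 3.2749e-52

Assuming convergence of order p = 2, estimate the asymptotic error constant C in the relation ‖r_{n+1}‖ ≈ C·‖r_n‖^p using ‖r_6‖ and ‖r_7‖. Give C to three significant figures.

C ≈ ‖r_7‖ / ‖r_6‖^2
  = 3.2749e-52 / (9.6812e-27)^2
  = 3.2749e-52 / 9.37256e-53 ≈ 3.4941

3.49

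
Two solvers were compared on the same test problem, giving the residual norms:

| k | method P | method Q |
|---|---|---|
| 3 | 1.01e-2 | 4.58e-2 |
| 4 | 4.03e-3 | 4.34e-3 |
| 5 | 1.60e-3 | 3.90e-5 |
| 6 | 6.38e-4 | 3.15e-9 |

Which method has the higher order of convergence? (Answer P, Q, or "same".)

Method P: p ≈ ln(6.38e-4/1.60e-3)/ln(1.60e-3/4.03e-3) ≈ 1.00.
Method Q: p ≈ ln(3.15e-9/3.90e-5)/ln(3.90e-5/4.34e-3) ≈ 2.00.
Method Q has the higher order (≈2.0 vs ≈1.0).

Q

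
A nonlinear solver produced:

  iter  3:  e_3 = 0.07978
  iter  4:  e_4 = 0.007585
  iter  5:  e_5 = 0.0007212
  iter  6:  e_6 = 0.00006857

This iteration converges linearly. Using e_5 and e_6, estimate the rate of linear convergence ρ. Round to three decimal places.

0.095

ρ ≈ e_6/e_5 = 0.00006857/0.0007212 = 0.09508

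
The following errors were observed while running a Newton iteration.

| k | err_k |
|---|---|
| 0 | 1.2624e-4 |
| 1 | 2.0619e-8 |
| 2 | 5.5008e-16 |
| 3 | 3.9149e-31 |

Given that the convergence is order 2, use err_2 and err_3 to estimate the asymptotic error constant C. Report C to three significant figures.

C ≈ err_3 / err_2^2
  = 3.9149e-31 / (5.5008e-16)^2
  = 3.9149e-31 / 3.02588e-31 ≈ 1.2938

1.29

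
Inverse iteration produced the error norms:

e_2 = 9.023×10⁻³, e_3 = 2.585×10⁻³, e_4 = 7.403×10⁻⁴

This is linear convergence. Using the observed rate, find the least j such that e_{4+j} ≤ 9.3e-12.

15

Rate ρ ≈ e_4/e_3 = 7.403×10⁻⁴/2.585×10⁻³ = 0.2864.
After j more steps, e_{4+j} ≈ 7.403×10⁻⁴·ρ^j; need ρ^j ≤ 9.3e-12/7.403×10⁻⁴ = 1.25625e-08.
j ≥ ln(1.25625e-08)/ln(0.2864) = -18.1925/-1.25037 = 14.550.
So 15 more iterations are needed.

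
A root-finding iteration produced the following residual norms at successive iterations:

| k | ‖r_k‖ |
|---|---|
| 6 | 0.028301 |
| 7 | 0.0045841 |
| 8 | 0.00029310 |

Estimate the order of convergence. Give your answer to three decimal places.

1.511

p ≈ ln(‖r_8‖/‖r_7‖) / ln(‖r_7‖/‖r_6‖)
  = ln(0.00029310/0.0045841) / ln(0.0045841/0.028301)
  = ln(0.0639384) / ln(0.161977)
  = -2.749835 / -1.820301 ≈ 1.510649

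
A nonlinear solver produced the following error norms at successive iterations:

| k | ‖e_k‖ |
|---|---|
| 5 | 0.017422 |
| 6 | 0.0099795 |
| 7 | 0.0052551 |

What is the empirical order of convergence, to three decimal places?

p ≈ ln(‖e_7‖/‖e_6‖) / ln(‖e_6‖/‖e_5‖)
  = ln(0.0052551/0.0099795) / ln(0.0099795/0.017422)
  = ln(0.52659) / ln(0.57281)
  = -0.641333 / -0.557201 ≈ 1.150990

1.151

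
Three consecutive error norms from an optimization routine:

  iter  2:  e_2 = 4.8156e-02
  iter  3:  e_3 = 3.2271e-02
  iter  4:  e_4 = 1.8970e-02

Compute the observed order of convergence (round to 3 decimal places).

p ≈ ln(e_4/e_3) / ln(e_3/e_2)
  = ln(1.8970e-02/3.2271e-02) / ln(3.2271e-02/4.8156e-02)
  = ln(0.587834) / ln(0.670135)
  = -0.531311 / -0.400276 ≈ 1.327362

1.327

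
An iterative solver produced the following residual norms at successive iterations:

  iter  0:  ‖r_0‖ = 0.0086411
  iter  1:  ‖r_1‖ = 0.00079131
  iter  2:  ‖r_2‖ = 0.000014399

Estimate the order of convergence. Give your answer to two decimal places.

1.68

p ≈ ln(‖r_2‖/‖r_1‖) / ln(‖r_1‖/‖r_0‖)
  = ln(0.000014399/0.00079131) / ln(0.00079131/0.0086411)
  = ln(0.0181964) / ln(0.0915751)
  = -4.00653 / -2.39060 ≈ 1.67595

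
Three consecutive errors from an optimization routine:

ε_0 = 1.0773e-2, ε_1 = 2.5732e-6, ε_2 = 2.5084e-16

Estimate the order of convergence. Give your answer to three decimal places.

2.764

p ≈ ln(ε_2/ε_1) / ln(ε_1/ε_0)
  = ln(2.5084e-16/2.5732e-6) / ln(2.5732e-6/1.0773e-2)
  = ln(9.74817e-11) / ln(0.000238856)
  = -23.051356 / -8.339650 ≈ 2.764068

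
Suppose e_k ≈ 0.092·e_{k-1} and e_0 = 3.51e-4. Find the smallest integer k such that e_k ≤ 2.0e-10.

After k steps, e_k ≈ 3.51e-4·0.092^k.
Need 0.092^k ≤ 2.0e-10/3.51e-4 = 5.69801e-07.
k ≥ ln(5.69801e-07)/ln(0.092) = -14.3780/-2.38597 = 6.026.
Smallest integer k = 7.

7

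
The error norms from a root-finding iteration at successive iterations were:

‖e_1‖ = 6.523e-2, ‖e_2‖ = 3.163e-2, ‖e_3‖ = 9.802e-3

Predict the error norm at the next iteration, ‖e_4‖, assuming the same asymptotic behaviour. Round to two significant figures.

1.5e-3

First estimate the order: p ≈ ln(‖e_3‖/‖e_2‖) / ln(‖e_2‖/‖e_1‖) = ln(9.802e-3/3.163e-2)/ln(3.163e-2/6.523e-2) = ln(0.309896)/ln(0.4849) ≈ 1.6185.
Then ‖e_4‖ ≈ ‖e_3‖·(‖e_3‖/‖e_2‖)^p = 9.802e-3·(0.309896)^1.6185 = 9.802e-3·0.150153 ≈ 0.001472.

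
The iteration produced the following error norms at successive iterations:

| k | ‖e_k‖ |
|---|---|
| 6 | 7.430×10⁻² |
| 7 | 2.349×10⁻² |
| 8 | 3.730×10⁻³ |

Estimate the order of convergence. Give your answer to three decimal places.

p ≈ ln(‖e_8‖/‖e_7‖) / ln(‖e_7‖/‖e_6‖)
  = ln(3.730×10⁻³/2.349×10⁻²) / ln(2.349×10⁻²/7.430×10⁻²)
  = ln(0.158791) / ln(0.316151)
  = -1.840166 / -1.151535 ≈ 1.598011

1.598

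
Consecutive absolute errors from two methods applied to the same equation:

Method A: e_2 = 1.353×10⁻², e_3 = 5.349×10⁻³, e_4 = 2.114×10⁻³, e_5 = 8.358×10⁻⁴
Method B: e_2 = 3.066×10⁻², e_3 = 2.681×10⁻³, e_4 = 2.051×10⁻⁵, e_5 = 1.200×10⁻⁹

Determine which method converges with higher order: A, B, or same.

B

Method A: p ≈ ln(8.358×10⁻⁴/2.114×10⁻³)/ln(2.114×10⁻³/5.349×10⁻³) ≈ 1.00.
Method B: p ≈ ln(1.200×10⁻⁹/2.051×10⁻⁵)/ln(2.051×10⁻⁵/2.681×10⁻³) ≈ 2.00.
Method B has the higher order (≈2.0 vs ≈1.0).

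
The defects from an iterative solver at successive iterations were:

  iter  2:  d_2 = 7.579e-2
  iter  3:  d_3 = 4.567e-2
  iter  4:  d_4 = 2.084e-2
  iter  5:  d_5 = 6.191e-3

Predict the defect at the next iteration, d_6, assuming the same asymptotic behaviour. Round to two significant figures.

First estimate the order: p ≈ ln(d_5/d_4) / ln(d_4/d_3) = ln(6.191e-3/2.084e-2)/ln(2.084e-2/4.567e-2) = ln(0.297073)/ln(0.456317) ≈ 1.5471.
Then d_6 ≈ d_5·(d_5/d_4)^p = 6.191e-3·(0.297073)^1.5471 = 6.191e-3·0.152921 ≈ 0.0009467.

9.5e-4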